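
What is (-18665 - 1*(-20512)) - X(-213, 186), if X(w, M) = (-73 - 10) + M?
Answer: 1744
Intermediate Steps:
X(w, M) = -83 + M
(-18665 - 1*(-20512)) - X(-213, 186) = (-18665 - 1*(-20512)) - (-83 + 186) = (-18665 + 20512) - 1*103 = 1847 - 103 = 1744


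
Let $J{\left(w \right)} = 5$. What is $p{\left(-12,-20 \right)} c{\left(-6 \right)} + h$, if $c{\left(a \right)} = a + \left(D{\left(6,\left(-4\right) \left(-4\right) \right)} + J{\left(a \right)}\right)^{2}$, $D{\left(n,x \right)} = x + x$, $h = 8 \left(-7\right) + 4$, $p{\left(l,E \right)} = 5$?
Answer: $6763$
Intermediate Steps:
$h = -52$ ($h = -56 + 4 = -52$)
$D{\left(n,x \right)} = 2 x$
$c{\left(a \right)} = 1369 + a$ ($c{\left(a \right)} = a + \left(2 \left(\left(-4\right) \left(-4\right)\right) + 5\right)^{2} = a + \left(2 \cdot 16 + 5\right)^{2} = a + \left(32 + 5\right)^{2} = a + 37^{2} = a + 1369 = 1369 + a$)
$p{\left(-12,-20 \right)} c{\left(-6 \right)} + h = 5 \left(1369 - 6\right) - 52 = 5 \cdot 1363 - 52 = 6815 - 52 = 6763$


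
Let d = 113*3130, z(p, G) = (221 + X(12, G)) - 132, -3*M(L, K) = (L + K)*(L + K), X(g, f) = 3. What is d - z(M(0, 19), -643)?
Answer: 353598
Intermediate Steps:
M(L, K) = -(K + L)²/3 (M(L, K) = -(L + K)*(L + K)/3 = -(K + L)*(K + L)/3 = -(K + L)²/3)
z(p, G) = 92 (z(p, G) = (221 + 3) - 132 = 224 - 132 = 92)
d = 353690
d - z(M(0, 19), -643) = 353690 - 1*92 = 353690 - 92 = 353598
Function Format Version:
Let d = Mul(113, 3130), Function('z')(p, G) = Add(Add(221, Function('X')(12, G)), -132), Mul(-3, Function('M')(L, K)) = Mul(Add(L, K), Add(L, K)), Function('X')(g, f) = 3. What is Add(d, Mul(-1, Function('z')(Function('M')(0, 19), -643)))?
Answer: 353598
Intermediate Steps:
Function('M')(L, K) = Mul(Rational(-1, 3), Pow(Add(K, L), 2)) (Function('M')(L, K) = Mul(Rational(-1, 3), Mul(Add(L, K), Add(L, K))) = Mul(Rational(-1, 3), Mul(Add(K, L), Add(K, L))) = Mul(Rational(-1, 3), Pow(Add(K, L), 2)))
Function('z')(p, G) = 92 (Function('z')(p, G) = Add(Add(221, 3), -132) = Add(224, -132) = 92)
d = 353690
Add(d, Mul(-1, Function('z')(Function('M')(0, 19), -643))) = Add(353690, Mul(-1, 92)) = Add(353690, -92) = 353598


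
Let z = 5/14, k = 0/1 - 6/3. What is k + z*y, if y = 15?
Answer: 47/14 ≈ 3.3571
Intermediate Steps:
k = -2 (k = 0*1 - 6*1/3 = 0 - 2 = -2)
z = 5/14 (z = 5*(1/14) = 5/14 ≈ 0.35714)
k + z*y = -2 + (5/14)*15 = -2 + 75/14 = 47/14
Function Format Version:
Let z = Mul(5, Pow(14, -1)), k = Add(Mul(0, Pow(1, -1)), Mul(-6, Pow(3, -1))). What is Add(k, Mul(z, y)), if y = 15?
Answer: Rational(47, 14) ≈ 3.3571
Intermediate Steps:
k = -2 (k = Add(Mul(0, 1), Mul(-6, Rational(1, 3))) = Add(0, -2) = -2)
z = Rational(5, 14) (z = Mul(5, Rational(1, 14)) = Rational(5, 14) ≈ 0.35714)
Add(k, Mul(z, y)) = Add(-2, Mul(Rational(5, 14), 15)) = Add(-2, Rational(75, 14)) = Rational(47, 14)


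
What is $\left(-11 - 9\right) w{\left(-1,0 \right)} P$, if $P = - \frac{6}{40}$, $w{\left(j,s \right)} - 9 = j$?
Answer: $24$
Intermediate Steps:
$w{\left(j,s \right)} = 9 + j$
$P = - \frac{3}{20}$ ($P = \left(-6\right) \frac{1}{40} = - \frac{3}{20} \approx -0.15$)
$\left(-11 - 9\right) w{\left(-1,0 \right)} P = \left(-11 - 9\right) \left(9 - 1\right) \left(- \frac{3}{20}\right) = \left(-20\right) 8 \left(- \frac{3}{20}\right) = \left(-160\right) \left(- \frac{3}{20}\right) = 24$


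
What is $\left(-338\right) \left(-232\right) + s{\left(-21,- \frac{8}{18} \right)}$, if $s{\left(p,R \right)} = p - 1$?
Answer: $78394$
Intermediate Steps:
$s{\left(p,R \right)} = -1 + p$ ($s{\left(p,R \right)} = p - 1 = -1 + p$)
$\left(-338\right) \left(-232\right) + s{\left(-21,- \frac{8}{18} \right)} = \left(-338\right) \left(-232\right) - 22 = 78416 - 22 = 78394$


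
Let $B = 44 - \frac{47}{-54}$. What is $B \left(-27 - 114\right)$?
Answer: $- \frac{113881}{18} \approx -6326.7$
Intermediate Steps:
$B = \frac{2423}{54}$ ($B = 44 - 47 \left(- \frac{1}{54}\right) = 44 - - \frac{47}{54} = 44 + \frac{47}{54} = \frac{2423}{54} \approx 44.87$)
$B \left(-27 - 114\right) = \frac{2423 \left(-27 - 114\right)}{54} = \frac{2423}{54} \left(-141\right) = - \frac{113881}{18}$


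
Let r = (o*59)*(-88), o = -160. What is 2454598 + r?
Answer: 3285318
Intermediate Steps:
r = 830720 (r = -160*59*(-88) = -9440*(-88) = 830720)
2454598 + r = 2454598 + 830720 = 3285318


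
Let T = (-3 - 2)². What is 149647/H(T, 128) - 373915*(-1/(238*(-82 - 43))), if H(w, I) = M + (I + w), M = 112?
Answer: 10242143/18550 ≈ 552.14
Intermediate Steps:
T = 25 (T = (-5)² = 25)
H(w, I) = 112 + I + w (H(w, I) = 112 + (I + w) = 112 + I + w)
149647/H(T, 128) - 373915*(-1/(238*(-82 - 43))) = 149647/(112 + 128 + 25) - 373915*(-1/(238*(-82 - 43))) = 149647/265 - 373915/((-238*(-125))) = 149647*(1/265) - 373915/29750 = 149647/265 - 373915*1/29750 = 149647/265 - 4399/350 = 10242143/18550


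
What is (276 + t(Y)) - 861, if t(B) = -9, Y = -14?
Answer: -594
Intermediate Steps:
(276 + t(Y)) - 861 = (276 - 9) - 861 = 267 - 861 = -594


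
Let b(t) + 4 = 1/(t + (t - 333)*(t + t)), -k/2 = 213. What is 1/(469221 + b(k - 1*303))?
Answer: 1547667/726191666740 ≈ 2.1312e-6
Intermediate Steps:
k = -426 (k = -2*213 = -426)
b(t) = -4 + 1/(t + 2*t*(-333 + t)) (b(t) = -4 + 1/(t + (t - 333)*(t + t)) = -4 + 1/(t + (-333 + t)*(2*t)) = -4 + 1/(t + 2*t*(-333 + t)))
1/(469221 + b(k - 1*303)) = 1/(469221 + (1 - 8*(-426 - 1*303)**2 + 2660*(-426 - 1*303))/((-426 - 1*303)*(-665 + 2*(-426 - 1*303)))) = 1/(469221 + (1 - 8*(-426 - 303)**2 + 2660*(-426 - 303))/((-426 - 303)*(-665 + 2*(-426 - 303)))) = 1/(469221 + (1 - 8*(-729)**2 + 2660*(-729))/((-729)*(-665 + 2*(-729)))) = 1/(469221 - (1 - 8*531441 - 1939140)/(729*(-665 - 1458))) = 1/(469221 - 1/729*(1 - 4251528 - 1939140)/(-2123)) = 1/(469221 - 1/729*(-1/2123)*(-6190667)) = 1/(469221 - 6190667/1547667) = 1/(726191666740/1547667) = 1547667/726191666740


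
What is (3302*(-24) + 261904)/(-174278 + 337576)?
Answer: 91328/81649 ≈ 1.1185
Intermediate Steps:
(3302*(-24) + 261904)/(-174278 + 337576) = (-79248 + 261904)/163298 = 182656*(1/163298) = 91328/81649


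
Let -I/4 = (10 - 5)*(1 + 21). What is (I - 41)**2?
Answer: 231361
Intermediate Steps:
I = -440 (I = -4*(10 - 5)*(1 + 21) = -20*22 = -4*110 = -440)
(I - 41)**2 = (-440 - 41)**2 = (-481)**2 = 231361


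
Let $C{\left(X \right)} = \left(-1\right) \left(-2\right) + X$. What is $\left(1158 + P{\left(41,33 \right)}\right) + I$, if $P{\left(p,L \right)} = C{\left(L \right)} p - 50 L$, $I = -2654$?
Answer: $-1711$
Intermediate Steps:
$C{\left(X \right)} = 2 + X$
$P{\left(p,L \right)} = - 50 L + p \left(2 + L\right)$ ($P{\left(p,L \right)} = \left(2 + L\right) p - 50 L = p \left(2 + L\right) - 50 L = - 50 L + p \left(2 + L\right)$)
$\left(1158 + P{\left(41,33 \right)}\right) + I = \left(1158 + \left(\left(-50\right) 33 + 41 \left(2 + 33\right)\right)\right) - 2654 = \left(1158 + \left(-1650 + 41 \cdot 35\right)\right) - 2654 = \left(1158 + \left(-1650 + 1435\right)\right) - 2654 = \left(1158 - 215\right) - 2654 = 943 - 2654 = -1711$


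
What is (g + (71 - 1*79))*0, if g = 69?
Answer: 0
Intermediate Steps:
(g + (71 - 1*79))*0 = (69 + (71 - 1*79))*0 = (69 + (71 - 79))*0 = (69 - 8)*0 = 61*0 = 0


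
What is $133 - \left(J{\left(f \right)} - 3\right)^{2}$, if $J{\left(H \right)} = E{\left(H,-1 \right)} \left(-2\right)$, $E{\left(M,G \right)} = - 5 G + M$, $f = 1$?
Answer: $-92$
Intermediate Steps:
$E{\left(M,G \right)} = M - 5 G$
$J{\left(H \right)} = -10 - 2 H$ ($J{\left(H \right)} = \left(H - -5\right) \left(-2\right) = \left(H + 5\right) \left(-2\right) = \left(5 + H\right) \left(-2\right) = -10 - 2 H$)
$133 - \left(J{\left(f \right)} - 3\right)^{2} = 133 - \left(\left(-10 - 2\right) - 3\right)^{2} = 133 - \left(-12 - 3\right)^{2} = 133 - \left(-15\right)^{2} = 133 - 225 = -92$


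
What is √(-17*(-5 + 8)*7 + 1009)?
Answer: 2*√163 ≈ 25.534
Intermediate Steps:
√(-17*(-5 + 8)*7 + 1009) = √(-17*3*7 + 1009) = √(-51*7 + 1009) = √(-357 + 1009) = √652 = 2*√163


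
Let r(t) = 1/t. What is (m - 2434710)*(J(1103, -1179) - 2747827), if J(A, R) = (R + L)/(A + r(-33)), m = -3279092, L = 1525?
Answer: 285734084070718928/18199 ≈ 1.5701e+13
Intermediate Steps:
J(A, R) = (1525 + R)/(-1/33 + A) (J(A, R) = (R + 1525)/(A + 1/(-33)) = (1525 + R)/(A - 1/33) = (1525 + R)/(-1/33 + A))
(m - 2434710)*(J(1103, -1179) - 2747827) = (-3279092 - 2434710)*(33*(1525 - 1179)/(-1 + 33*1103) - 2747827) = -5713802*(33*346/(-1 + 36399) - 2747827) = -5713802*(33*346/36398 - 2747827) = -5713802*(33*(1/36398)*346 - 2747827) = -5713802*(5709/18199 - 2747827) = -5713802*(-50007697864/18199) = 285734084070718928/18199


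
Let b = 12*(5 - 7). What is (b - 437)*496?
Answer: -228656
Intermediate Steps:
b = -24 (b = 12*(-2) = -24)
(b - 437)*496 = (-24 - 437)*496 = -461*496 = -228656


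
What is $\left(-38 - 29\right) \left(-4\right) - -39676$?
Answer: $39944$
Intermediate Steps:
$\left(-38 - 29\right) \left(-4\right) - -39676 = \left(-67\right) \left(-4\right) + 39676 = 268 + 39676 = 39944$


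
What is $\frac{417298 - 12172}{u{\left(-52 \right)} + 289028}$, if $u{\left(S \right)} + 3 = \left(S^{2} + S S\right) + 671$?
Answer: $\frac{67521}{49184} \approx 1.3728$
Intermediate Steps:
$u{\left(S \right)} = 668 + 2 S^{2}$ ($u{\left(S \right)} = -3 + \left(\left(S^{2} + S S\right) + 671\right) = -3 + \left(\left(S^{2} + S^{2}\right) + 671\right) = -3 + \left(2 S^{2} + 671\right) = -3 + \left(671 + 2 S^{2}\right) = 668 + 2 S^{2}$)
$\frac{417298 - 12172}{u{\left(-52 \right)} + 289028} = \frac{417298 - 12172}{\left(668 + 2 \left(-52\right)^{2}\right) + 289028} = \frac{405126}{\left(668 + 2 \cdot 2704\right) + 289028} = \frac{405126}{\left(668 + 5408\right) + 289028} = \frac{405126}{6076 + 289028} = \frac{405126}{295104} = 405126 \cdot \frac{1}{295104} = \frac{67521}{49184}$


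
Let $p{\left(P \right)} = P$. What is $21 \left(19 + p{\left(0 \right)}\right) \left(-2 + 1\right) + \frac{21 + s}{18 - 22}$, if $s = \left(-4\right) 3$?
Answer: $- \frac{1605}{4} \approx -401.25$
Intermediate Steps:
$s = -12$
$21 \left(19 + p{\left(0 \right)}\right) \left(-2 + 1\right) + \frac{21 + s}{18 - 22} = 21 \left(19 + 0\right) \left(-2 + 1\right) + \frac{21 - 12}{18 - 22} = 21 \cdot 19 \left(-1\right) + \frac{9}{-4} = 21 \left(-19\right) + 9 \left(- \frac{1}{4}\right) = -399 - \frac{9}{4} = - \frac{1605}{4}$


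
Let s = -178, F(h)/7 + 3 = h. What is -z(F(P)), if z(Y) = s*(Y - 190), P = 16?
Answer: -17622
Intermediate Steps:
F(h) = -21 + 7*h
z(Y) = 33820 - 178*Y (z(Y) = -178*(Y - 190) = -178*(-190 + Y) = 33820 - 178*Y)
-z(F(P)) = -(33820 - 178*(-21 + 7*16)) = -(33820 - 178*(-21 + 112)) = -(33820 - 178*91) = -(33820 - 16198) = -1*17622 = -17622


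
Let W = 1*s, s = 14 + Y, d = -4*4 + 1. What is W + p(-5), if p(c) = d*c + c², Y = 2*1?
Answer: 116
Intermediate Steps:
Y = 2
d = -15 (d = -16 + 1 = -15)
s = 16 (s = 14 + 2 = 16)
p(c) = c² - 15*c (p(c) = -15*c + c² = c² - 15*c)
W = 16 (W = 1*16 = 16)
W + p(-5) = 16 - 5*(-15 - 5) = 16 - 5*(-20) = 16 + 100 = 116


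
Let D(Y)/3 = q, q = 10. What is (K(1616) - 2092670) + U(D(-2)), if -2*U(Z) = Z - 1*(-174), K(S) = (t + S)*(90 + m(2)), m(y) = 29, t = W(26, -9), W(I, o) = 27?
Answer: -1897255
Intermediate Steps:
t = 27
D(Y) = 30 (D(Y) = 3*10 = 30)
K(S) = 3213 + 119*S (K(S) = (27 + S)*(90 + 29) = (27 + S)*119 = 3213 + 119*S)
U(Z) = -87 - Z/2 (U(Z) = -(Z - 1*(-174))/2 = -(Z + 174)/2 = -(174 + Z)/2 = -87 - Z/2)
(K(1616) - 2092670) + U(D(-2)) = ((3213 + 119*1616) - 2092670) + (-87 - 1/2*30) = ((3213 + 192304) - 2092670) + (-87 - 15) = (195517 - 2092670) - 102 = -1897153 - 102 = -1897255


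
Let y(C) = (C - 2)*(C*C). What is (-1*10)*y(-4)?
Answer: 960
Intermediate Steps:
y(C) = C²*(-2 + C) (y(C) = (-2 + C)*C² = C²*(-2 + C))
(-1*10)*y(-4) = (-1*10)*((-4)²*(-2 - 4)) = -160*(-6) = -10*(-96) = 960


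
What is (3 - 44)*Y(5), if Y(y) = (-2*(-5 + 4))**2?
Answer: -164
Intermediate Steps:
Y(y) = 4 (Y(y) = (-2*(-1))**2 = 2**2 = 4)
(3 - 44)*Y(5) = (3 - 44)*4 = -41*4 = -164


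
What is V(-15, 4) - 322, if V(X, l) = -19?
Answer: -341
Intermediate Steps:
V(-15, 4) - 322 = -19 - 322 = -341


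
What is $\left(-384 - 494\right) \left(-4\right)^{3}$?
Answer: $56192$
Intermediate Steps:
$\left(-384 - 494\right) \left(-4\right)^{3} = \left(-878\right) \left(-64\right) = 56192$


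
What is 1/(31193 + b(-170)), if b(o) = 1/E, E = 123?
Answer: 123/3836740 ≈ 3.2058e-5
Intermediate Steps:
b(o) = 1/123
1/(31193 + b(-170)) = 1/(31193 + 1/123) = 1/(3836740/123) = 123/3836740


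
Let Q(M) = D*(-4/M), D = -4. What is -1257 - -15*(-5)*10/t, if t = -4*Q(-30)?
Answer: -25737/16 ≈ -1608.6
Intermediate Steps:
Q(M) = 16/M (Q(M) = -(-16)/M = 16/M)
t = 32/15 (t = -64/(-30) = -64*(-1)/30 = -4*(-8/15) = 32/15 ≈ 2.1333)
-1257 - -15*(-5)*10/t = -1257 - -15*(-5)*10/32/15 = -1257 - 75*10*15/32 = -1257 - 750*15/32 = -1257 - 1*5625/16 = -1257 - 5625/16 = -25737/16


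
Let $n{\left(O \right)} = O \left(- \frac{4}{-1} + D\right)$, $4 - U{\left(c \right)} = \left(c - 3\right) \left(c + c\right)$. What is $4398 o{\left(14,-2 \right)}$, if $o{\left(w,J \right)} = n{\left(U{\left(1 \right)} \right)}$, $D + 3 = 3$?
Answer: $140736$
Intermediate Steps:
$D = 0$ ($D = -3 + 3 = 0$)
$U{\left(c \right)} = 4 - 2 c \left(-3 + c\right)$ ($U{\left(c \right)} = 4 - \left(c - 3\right) \left(c + c\right) = 4 - \left(-3 + c\right) 2 c = 4 - 2 c \left(-3 + c\right)$)
$n{\left(O \right)} = 4 O$ ($n{\left(O \right)} = O \left(- \frac{4}{-1} + 0\right) = O \left(\left(-4\right) \left(-1\right) + 0\right) = O \left(4 + 0\right) = O 4 = 4 O$)
$o{\left(w,J \right)} = 32$ ($o{\left(w,J \right)} = 4 \left(4 - 2 \cdot 1^{2} + 6 \cdot 1\right) = 4 \left(4 - 2 + 6\right) = 4 \cdot 8 = 32$)
$4398 o{\left(14,-2 \right)} = 4398 \cdot 32 = 140736$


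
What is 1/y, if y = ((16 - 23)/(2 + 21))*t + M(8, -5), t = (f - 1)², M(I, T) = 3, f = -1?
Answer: 23/41 ≈ 0.56098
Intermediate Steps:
t = 4 (t = (-1 - 1)² = (-2)² = 4)
y = 41/23 (y = ((16 - 23)/(2 + 21))*4 + 3 = -7/23*4 + 3 = -28/23 + 3 = 41/23 ≈ 1.7826)
1/y = 1/(41/23) = 23/41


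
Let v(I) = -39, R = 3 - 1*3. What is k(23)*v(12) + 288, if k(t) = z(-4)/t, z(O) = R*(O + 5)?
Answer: 288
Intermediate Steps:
R = 0 (R = 3 - 3 = 0)
z(O) = 0 (z(O) = 0*(O + 5) = 0*(5 + O) = 0)
k(t) = 0 (k(t) = 0/t = 0)
k(23)*v(12) + 288 = 0*(-39) + 288 = 0 + 288 = 288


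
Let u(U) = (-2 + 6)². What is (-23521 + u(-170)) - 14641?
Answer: -38146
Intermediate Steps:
u(U) = 16 (u(U) = 4² = 16)
(-23521 + u(-170)) - 14641 = (-23521 + 16) - 14641 = -23505 - 14641 = -38146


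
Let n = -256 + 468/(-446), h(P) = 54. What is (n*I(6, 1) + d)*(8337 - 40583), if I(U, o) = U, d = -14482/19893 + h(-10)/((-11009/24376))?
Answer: 2618267805055382044/48837454251 ≈ 5.3612e+7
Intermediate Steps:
d = -26344667810/219002037 (d = -14482/19893 + 54/((-11009/24376)) = -14482*1/19893 + 54/((-11009*1/24376)) = -14482/19893 + 54/(-11009/24376) = -14482/19893 + 54*(-24376/11009) = -14482/19893 - 1316304/11009 = -26344667810/219002037 ≈ -120.29)
n = -57322/223 (n = -256 + 468*(-1/446) = -256 - 234/223 = -57322/223 ≈ -257.05)
(n*I(6, 1) + d)*(8337 - 40583) = (-57322/223*6 - 26344667810/219002037)*(8337 - 40583) = (-343932/223 - 26344667810/219002037)*(-32246) = -81196669511114/48837454251*(-32246) = 2618267805055382044/48837454251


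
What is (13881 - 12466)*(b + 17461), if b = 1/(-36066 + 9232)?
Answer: 662996089295/26834 ≈ 2.4707e+7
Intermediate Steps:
b = -1/26834 (b = 1/(-26834) = -1/26834 ≈ -3.7266e-5)
(13881 - 12466)*(b + 17461) = (13881 - 12466)*(-1/26834 + 17461) = 1415*(468548473/26834) = 662996089295/26834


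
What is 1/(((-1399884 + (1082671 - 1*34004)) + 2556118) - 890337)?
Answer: 1/1314564 ≈ 7.6071e-7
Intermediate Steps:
1/(((-1399884 + (1082671 - 1*34004)) + 2556118) - 890337) = 1/(((-1399884 + (1082671 - 34004)) + 2556118) - 890337) = 1/(((-1399884 + 1048667) + 2556118) - 890337) = 1/((-351217 + 2556118) - 890337) = 1/(2204901 - 890337) = 1/1314564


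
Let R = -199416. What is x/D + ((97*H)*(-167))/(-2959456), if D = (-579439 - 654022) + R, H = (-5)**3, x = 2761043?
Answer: -481416612521/184371149344 ≈ -2.6111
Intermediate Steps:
H = -125
D = -1432877 (D = (-579439 - 654022) - 199416 = -1233461 - 199416 = -1432877)
x/D + ((97*H)*(-167))/(-2959456) = 2761043/(-1432877) + ((97*(-125))*(-167))/(-2959456) = 2761043*(-1/1432877) - 12125*(-167)*(-1/2959456) = -2761043/1432877 + 2024875*(-1/2959456) = -2761043/1432877 - 2024875/2959456 = -481416612521/184371149344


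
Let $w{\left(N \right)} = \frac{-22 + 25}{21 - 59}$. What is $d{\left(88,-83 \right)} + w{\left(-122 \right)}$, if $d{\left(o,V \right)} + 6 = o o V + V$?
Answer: $- \frac{24427961}{38} \approx -6.4284 \cdot 10^{5}$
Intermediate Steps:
$d{\left(o,V \right)} = -6 + V + V o^{2}$ ($d{\left(o,V \right)} = -6 + \left(o o V + V\right) = -6 + \left(o^{2} V + V\right) = -6 + \left(V o^{2} + V\right) = -6 + \left(V + V o^{2}\right) = -6 + V + V o^{2}$)
$w{\left(N \right)} = - \frac{3}{38}$ ($w{\left(N \right)} = \frac{3}{-38} = 3 \left(- \frac{1}{38}\right) = - \frac{3}{38}$)
$d{\left(88,-83 \right)} + w{\left(-122 \right)} = \left(-6 - 83 - 83 \cdot 88^{2}\right) - \frac{3}{38} = \left(-6 - 83 - 642752\right) - \frac{3}{38} = -642841 - \frac{3}{38} = - \frac{24427961}{38}$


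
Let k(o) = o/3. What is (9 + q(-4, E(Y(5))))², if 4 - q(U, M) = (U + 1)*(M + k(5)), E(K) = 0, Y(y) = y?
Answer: 324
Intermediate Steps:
k(o) = o/3 (k(o) = o*(⅓) = o/3)
q(U, M) = 4 - (1 + U)*(5/3 + M) (q(U, M) = 4 - (U + 1)*(M + (⅓)*5) = 4 - (1 + U)*(M + 5/3) = 4 - (1 + U)*(5/3 + M))
(9 + q(-4, E(Y(5))))² = (9 + (7/3 - 1*0 - 5/3*(-4) - 1*0*(-4)))² = (9 + (7/3 + 0 + 20/3 + 0))² = (9 + 9)² = 18² = 324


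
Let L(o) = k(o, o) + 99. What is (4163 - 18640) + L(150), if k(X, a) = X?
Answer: -14228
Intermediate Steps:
L(o) = 99 + o (L(o) = o + 99 = 99 + o)
(4163 - 18640) + L(150) = (4163 - 18640) + (99 + 150) = -14477 + 249 = -14228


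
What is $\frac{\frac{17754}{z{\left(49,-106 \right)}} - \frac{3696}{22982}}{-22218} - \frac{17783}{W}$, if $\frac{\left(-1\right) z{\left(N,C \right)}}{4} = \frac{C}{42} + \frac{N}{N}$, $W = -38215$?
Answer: $\frac{9938642556911}{29734273393280} \approx 0.33425$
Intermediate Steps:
$z{\left(N,C \right)} = -4 - \frac{2 C}{21}$ ($z{\left(N,C \right)} = - 4 \left(\frac{C}{42} + \frac{N}{N}\right) = - 4 \left(C \frac{1}{42} + 1\right) = - 4 \left(\frac{C}{42} + 1\right) = - 4 \left(1 + \frac{C}{42}\right) = -4 - \frac{2 C}{21}$)
$\frac{\frac{17754}{z{\left(49,-106 \right)}} - \frac{3696}{22982}}{-22218} - \frac{17783}{W} = \frac{\frac{17754}{-4 - - \frac{212}{21}} - \frac{3696}{22982}}{-22218} - \frac{17783}{-38215} = \left(\frac{17754}{-4 + \frac{212}{21}} - \frac{1848}{11491}\right) \left(- \frac{1}{22218}\right) - - \frac{17783}{38215} = \left(\frac{17754}{\frac{128}{21}} - \frac{1848}{11491}\right) \left(- \frac{1}{22218}\right) + \frac{17783}{38215} = \left(17754 \cdot \frac{21}{128} - \frac{1848}{11491}\right) \left(- \frac{1}{22218}\right) + \frac{17783}{38215} = \left(\frac{186417}{64} - \frac{1848}{11491}\right) \left(- \frac{1}{22218}\right) + \frac{17783}{38215} = \frac{2141999475}{735424} \left(- \frac{1}{22218}\right) + \frac{17783}{38215} = - \frac{101999975}{778078592} + \frac{17783}{38215} = \frac{9938642556911}{29734273393280}$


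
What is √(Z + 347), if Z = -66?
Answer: √281 ≈ 16.763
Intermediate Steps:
√(Z + 347) = √(-66 + 347) = √281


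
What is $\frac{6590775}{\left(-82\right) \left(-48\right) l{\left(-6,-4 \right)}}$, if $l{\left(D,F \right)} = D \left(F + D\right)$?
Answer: $\frac{439385}{15744} \approx 27.908$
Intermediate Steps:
$l{\left(D,F \right)} = D \left(D + F\right)$
$\frac{6590775}{\left(-82\right) \left(-48\right) l{\left(-6,-4 \right)}} = \frac{6590775}{\left(-82\right) \left(-48\right) \left(- 6 \left(-6 - 4\right)\right)} = \frac{6590775}{3936 \left(\left(-6\right) \left(-10\right)\right)} = \frac{6590775}{3936 \cdot 60} = \frac{6590775}{236160} = 6590775 \cdot \frac{1}{236160} = \frac{439385}{15744}$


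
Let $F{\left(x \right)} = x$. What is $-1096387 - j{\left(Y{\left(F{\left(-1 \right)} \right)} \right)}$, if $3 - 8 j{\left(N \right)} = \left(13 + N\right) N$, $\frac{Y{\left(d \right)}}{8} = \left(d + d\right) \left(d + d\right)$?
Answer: $- \frac{8769659}{8} \approx -1.0962 \cdot 10^{6}$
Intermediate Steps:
$Y{\left(d \right)} = 32 d^{2}$ ($Y{\left(d \right)} = 8 \left(d + d\right) \left(d + d\right) = 8 \cdot 2 d 2 d = 8 \cdot 4 d^{2} = 32 d^{2}$)
$j{\left(N \right)} = \frac{3}{8} - \frac{N \left(13 + N\right)}{8}$ ($j{\left(N \right)} = \frac{3}{8} - \frac{\left(13 + N\right) N}{8} = \frac{3}{8} - \frac{N \left(13 + N\right)}{8}$)
$-1096387 - j{\left(Y{\left(F{\left(-1 \right)} \right)} \right)} = -1096387 - \left(\frac{3}{8} - \frac{13 \cdot 32 \left(-1\right)^{2}}{8} - \frac{\left(32 \left(-1\right)^{2}\right)^{2}}{8}\right) = -1096387 - \left(\frac{3}{8} - \frac{13 \cdot 32 \cdot 1}{8} - \frac{\left(32 \cdot 1\right)^{2}}{8}\right) = -1096387 - \left(\frac{3}{8} - 52 - \frac{32^{2}}{8}\right) = -1096387 - \left(\frac{3}{8} - 52 - 128\right) = -1096387 - - \frac{1437}{8} = -1096387 + \frac{1437}{8} = - \frac{8769659}{8}$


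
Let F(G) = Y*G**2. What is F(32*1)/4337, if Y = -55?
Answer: -56320/4337 ≈ -12.986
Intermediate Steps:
F(G) = -55*G**2
F(32*1)/4337 = -55*(32*1)**2/4337 = -55*32**2*(1/4337) = -55*1024*(1/4337) = -56320*1/4337 = -56320/4337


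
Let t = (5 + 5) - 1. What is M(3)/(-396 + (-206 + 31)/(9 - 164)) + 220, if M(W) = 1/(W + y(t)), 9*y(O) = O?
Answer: 10772049/48964 ≈ 220.00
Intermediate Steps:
t = 9 (t = 10 - 1 = 9)
y(O) = O/9
M(W) = 1/(1 + W) (M(W) = 1/(W + (⅑)*9) = 1/(W + 1) = 1/(1 + W))
M(3)/(-396 + (-206 + 31)/(9 - 164)) + 220 = 1/((-396 + (-206 + 31)/(9 - 164))*(1 + 3)) + 220 = 1/(-396 - 175/(-155)*4) + 220 = (¼)/(-396 - 175*(-1/155)) + 220 = (¼)/(-396 + 35/31) + 220 = (¼)/(-12241/31) + 220 = -31/12241*¼ + 220 = -31/48964 + 220 = 10772049/48964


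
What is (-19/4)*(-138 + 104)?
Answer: 323/2 ≈ 161.50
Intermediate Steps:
(-19/4)*(-138 + 104) = -19*¼*(-34) = -19/4*(-34) = 323/2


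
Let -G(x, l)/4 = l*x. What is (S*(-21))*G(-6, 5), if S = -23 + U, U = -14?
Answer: 93240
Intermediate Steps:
G(x, l) = -4*l*x
S = -37 (S = -23 - 14 = -37)
(S*(-21))*G(-6, 5) = (-37*(-21))*(-4*5*(-6)) = 777*120 = 93240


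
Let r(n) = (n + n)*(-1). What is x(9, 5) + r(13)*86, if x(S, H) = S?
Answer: -2227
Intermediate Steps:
r(n) = -2*n (r(n) = (2*n)*(-1) = -2*n)
x(9, 5) + r(13)*86 = 9 - 2*13*86 = 9 - 26*86 = 9 - 2236 = -2227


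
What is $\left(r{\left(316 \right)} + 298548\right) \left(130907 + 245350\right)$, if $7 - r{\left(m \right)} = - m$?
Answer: $112452305847$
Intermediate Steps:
$r{\left(m \right)} = 7 + m$ ($r{\left(m \right)} = 7 - - m = 7 + m$)
$\left(r{\left(316 \right)} + 298548\right) \left(130907 + 245350\right) = \left(\left(7 + 316\right) + 298548\right) \left(130907 + 245350\right) = \left(323 + 298548\right) 376257 = 298871 \cdot 376257 = 112452305847$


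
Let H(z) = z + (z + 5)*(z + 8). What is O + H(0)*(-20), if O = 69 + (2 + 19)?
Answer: -710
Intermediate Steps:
H(z) = z + (5 + z)*(8 + z)
O = 90 (O = 69 + 21 = 90)
O + H(0)*(-20) = 90 + (40 + 0² + 14*0)*(-20) = 90 + (40 + 0 + 0)*(-20) = 90 + 40*(-20) = 90 - 800 = -710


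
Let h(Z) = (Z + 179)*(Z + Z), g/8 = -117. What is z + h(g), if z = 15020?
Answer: 1432124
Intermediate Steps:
g = -936 (g = 8*(-117) = -936)
h(Z) = 2*Z*(179 + Z) (h(Z) = (179 + Z)*(2*Z) = 2*Z*(179 + Z))
z + h(g) = 15020 + 2*(-936)*(179 - 936) = 15020 + 2*(-936)*(-757) = 15020 + 1417104 = 1432124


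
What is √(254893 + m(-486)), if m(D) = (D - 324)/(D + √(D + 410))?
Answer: √((61939404 - 254893*I*√19)/(243 - I*√19)) ≈ 504.87 + 0.e-5*I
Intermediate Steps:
m(D) = (-324 + D)/(D + √(410 + D))
√(254893 + m(-486)) = √(254893 + (-324 - 486)/(-486 + √(410 - 486))) = √(254893 - 810/(-486 + √(-76))) = √(254893 - 810/(-486 + 2*I*√19))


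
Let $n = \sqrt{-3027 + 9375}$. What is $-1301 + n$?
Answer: $-1301 + 46 \sqrt{3} \approx -1221.3$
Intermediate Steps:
$n = 46 \sqrt{3}$ ($n = \sqrt{6348} = 46 \sqrt{3} \approx 79.674$)
$-1301 + n = -1301 + 46 \sqrt{3}$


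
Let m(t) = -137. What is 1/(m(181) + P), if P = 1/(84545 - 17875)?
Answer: -66670/9133789 ≈ -0.0072993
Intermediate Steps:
P = 1/66670 ≈ 1.4999e-5
1/(m(181) + P) = 1/(-137 + 1/66670) = 1/(-9133789/66670) = -66670/9133789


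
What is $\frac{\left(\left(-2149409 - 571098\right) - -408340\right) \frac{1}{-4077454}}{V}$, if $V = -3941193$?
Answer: $- \frac{2312167}{16070033162622} \approx -1.4388 \cdot 10^{-7}$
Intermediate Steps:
$\frac{\left(\left(-2149409 - 571098\right) - -408340\right) \frac{1}{-4077454}}{V} = \frac{\left(\left(-2149409 - 571098\right) - -408340\right) \frac{1}{-4077454}}{-3941193} = \left(\left(-2149409 - 571098\right) + 408340\right) \left(- \frac{1}{4077454}\right) \left(- \frac{1}{3941193}\right) = \left(-2720507 + 408340\right) \left(- \frac{1}{4077454}\right) \left(- \frac{1}{3941193}\right) = \left(-2312167\right) \left(- \frac{1}{4077454}\right) \left(- \frac{1}{3941193}\right) = \frac{2312167}{4077454} \left(- \frac{1}{3941193}\right) = - \frac{2312167}{16070033162622}$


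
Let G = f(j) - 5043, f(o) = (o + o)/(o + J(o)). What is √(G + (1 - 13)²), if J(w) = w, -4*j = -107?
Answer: I*√4898 ≈ 69.986*I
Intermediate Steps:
j = 107/4 (j = -¼*(-107) = 107/4 ≈ 26.750)
f(o) = 1 (f(o) = (o + o)/(o + o) = (2*o)/((2*o)) = (2*o)*(1/(2*o)) = 1)
G = -5042 (G = 1 - 5043 = -5042)
√(G + (1 - 13)²) = √(-5042 + (1 - 13)²) = √(-5042 + (-12)²) = √(-5042 + 144) = √(-4898) = I*√4898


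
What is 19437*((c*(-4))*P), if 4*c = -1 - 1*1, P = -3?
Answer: -116622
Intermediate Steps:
c = -½ (c = (-1 - 1*1)/4 = (-1 - 1)/4 = (¼)*(-2) = -½ ≈ -0.50000)
19437*((c*(-4))*P) = 19437*(-½*(-4)*(-3)) = 19437*(2*(-3)) = 19437*(-6) = -116622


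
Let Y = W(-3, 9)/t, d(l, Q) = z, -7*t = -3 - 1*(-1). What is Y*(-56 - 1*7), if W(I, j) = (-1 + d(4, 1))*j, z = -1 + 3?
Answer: -3969/2 ≈ -1984.5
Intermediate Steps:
t = 2/7 (t = -(-3 - 1*(-1))/7 = -(-3 + 1)/7 = -1/7*(-2) = 2/7 ≈ 0.28571)
z = 2
d(l, Q) = 2
W(I, j) = j (W(I, j) = (-1 + 2)*j = 1*j = j)
Y = 63/2 (Y = 9/(2/7) = 9*(7/2) = 63/2 ≈ 31.500)
Y*(-56 - 1*7) = 63*(-56 - 1*7)/2 = 63*(-56 - 7)/2 = (63/2)*(-63) = -3969/2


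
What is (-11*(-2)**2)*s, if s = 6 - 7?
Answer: 44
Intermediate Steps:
s = -1
(-11*(-2)**2)*s = -11*(-2)**2*(-1) = -11*4*(-1) = -44*(-1) = 44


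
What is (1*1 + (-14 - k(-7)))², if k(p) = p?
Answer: 36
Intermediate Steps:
(1*1 + (-14 - k(-7)))² = (1*1 + (-14 - 1*(-7)))² = (1 + (-14 + 7))² = (1 - 7)² = (-6)² = 36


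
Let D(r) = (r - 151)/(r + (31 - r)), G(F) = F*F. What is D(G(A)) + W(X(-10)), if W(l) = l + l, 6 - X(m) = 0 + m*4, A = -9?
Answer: 2782/31 ≈ 89.742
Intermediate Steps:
G(F) = F**2
X(m) = 6 - 4*m (X(m) = 6 - (0 + m*4) = 6 - (0 + 4*m) = 6 - 4*m)
W(l) = 2*l
D(r) = -151/31 + r/31 (D(r) = (-151 + r)/31 = (-151 + r)*(1/31) = -151/31 + r/31)
D(G(A)) + W(X(-10)) = (-151/31 + (1/31)*(-9)**2) + 2*(6 - 4*(-10)) = (-151/31 + (1/31)*81) + 2*(6 + 40) = (-151/31 + 81/31) + 2*46 = -70/31 + 92 = 2782/31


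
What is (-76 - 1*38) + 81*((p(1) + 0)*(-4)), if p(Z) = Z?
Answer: -438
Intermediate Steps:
(-76 - 1*38) + 81*((p(1) + 0)*(-4)) = (-76 - 1*38) + 81*((1 + 0)*(-4)) = (-76 - 38) + 81*(1*(-4)) = -114 + 81*(-4) = -114 - 324 = -438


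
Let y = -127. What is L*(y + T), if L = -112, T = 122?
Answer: 560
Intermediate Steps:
L*(y + T) = -112*(-127 + 122) = -112*(-5) = 560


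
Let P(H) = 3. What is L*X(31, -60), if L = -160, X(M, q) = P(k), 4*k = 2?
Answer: -480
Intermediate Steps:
k = ½ (k = (¼)*2 = ½ ≈ 0.50000)
X(M, q) = 3
L*X(31, -60) = -160*3 = -480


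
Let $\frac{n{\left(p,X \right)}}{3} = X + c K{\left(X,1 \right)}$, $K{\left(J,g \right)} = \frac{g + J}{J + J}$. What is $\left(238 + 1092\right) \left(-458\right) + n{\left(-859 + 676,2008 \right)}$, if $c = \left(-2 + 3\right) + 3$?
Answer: $- \frac{605522437}{1004} \approx -6.0311 \cdot 10^{5}$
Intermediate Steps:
$c = 4$ ($c = 1 + 3 = 4$)
$K{\left(J,g \right)} = \frac{J + g}{2 J}$
$n{\left(p,X \right)} = 3 X + \frac{6 \left(1 + X\right)}{X}$ ($n{\left(p,X \right)} = 3 \left(X + 4 \frac{X + 1}{2 X}\right) = 3 \left(X + 4 \frac{1 + X}{2 X}\right) = 3 \left(X + \frac{2 \left(1 + X\right)}{X}\right) = 3 X + \frac{6 \left(1 + X\right)}{X}$)
$\left(238 + 1092\right) \left(-458\right) + n{\left(-859 + 676,2008 \right)} = \left(238 + 1092\right) \left(-458\right) + \left(6 + 3 \cdot 2008 + \frac{6}{2008}\right) = 1330 \left(-458\right) + \left(6 + 6024 + 6 \cdot \frac{1}{2008}\right) = -609140 + \left(6 + 6024 + \frac{3}{1004}\right) = -609140 + \frac{6054123}{1004} = - \frac{605522437}{1004}$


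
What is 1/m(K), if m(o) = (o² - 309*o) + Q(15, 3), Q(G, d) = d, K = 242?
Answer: -1/16211 ≈ -6.1686e-5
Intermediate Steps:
m(o) = 3 + o² - 309*o (m(o) = (o² - 309*o) + 3 = 3 + o² - 309*o)
1/m(K) = 1/(3 + 242² - 309*242) = 1/(3 + 58564 - 74778) = 1/(-16211) = -1/16211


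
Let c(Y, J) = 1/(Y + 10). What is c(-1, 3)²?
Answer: 1/81 ≈ 0.012346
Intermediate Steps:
c(Y, J) = 1/(10 + Y)
c(-1, 3)² = (1/(10 - 1))² = (1/9)² = (⅑)² = 1/81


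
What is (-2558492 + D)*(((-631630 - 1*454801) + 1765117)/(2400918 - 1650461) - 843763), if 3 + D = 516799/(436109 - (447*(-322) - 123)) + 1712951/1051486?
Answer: 247073260583880412964445521800/114451526663497733 ≈ 2.1588e+12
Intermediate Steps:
D = -73226609212/152509106669 (D = -3 + (516799/(436109 - (447*(-322) - 123)) + 1712951/1051486) = -3 + (516799/(436109 - (-143934 - 123)) + 1712951*(1/1051486)) = -3 + (516799/(436109 - 1*(-144057)) + 1712951/1051486) = -3 + (516799/(436109 + 144057) + 1712951/1051486) = -3 + (516799/580166 + 1712951/1051486) = -3 + 384300710795/152509106669 = -73226609212/152509106669 ≈ -0.48015)
(-2558492 + D)*(((-631630 - 1*454801) + 1765117)/(2400918 - 1650461) - 843763) = (-2558492 - 73226609212/152509106669)*(((-631630 - 1*454801) + 1765117)/(2400918 - 1650461) - 843763) = -390193402566392360*(((-631630 - 454801) + 1765117)/750457 - 843763)/152509106669 = -390193402566392360*((-1086431 + 1765117)*(1/750457) - 843763)/152509106669 = -390193402566392360*(678686*(1/750457) - 843763)/152509106669 = -390193402566392360*(678686/750457 - 843763)/152509106669 = -390193402566392360/152509106669*(-633207171005/750457) = 247073260583880412964445521800/114451526663497733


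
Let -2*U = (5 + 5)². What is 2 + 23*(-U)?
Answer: 1152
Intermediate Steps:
U = -50 (U = -(5 + 5)²/2 = -½*10² = -½*100 = -50)
2 + 23*(-U) = 2 + 23*(-1*(-50)) = 2 + 23*50 = 2 + 1150 = 1152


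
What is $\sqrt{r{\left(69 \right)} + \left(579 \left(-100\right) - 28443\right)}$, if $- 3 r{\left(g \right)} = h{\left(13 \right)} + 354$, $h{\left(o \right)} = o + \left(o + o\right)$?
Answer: $i \sqrt{86474} \approx 294.06 i$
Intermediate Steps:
$h{\left(o \right)} = 3 o$ ($h{\left(o \right)} = o + 2 o = 3 o$)
$r{\left(g \right)} = -131$ ($r{\left(g \right)} = - \frac{3 \cdot 13 + 354}{3} = - \frac{39 + 354}{3} = \left(- \frac{1}{3}\right) 393 = -131$)
$\sqrt{r{\left(69 \right)} + \left(579 \left(-100\right) - 28443\right)} = \sqrt{-131 + \left(579 \left(-100\right) - 28443\right)} = \sqrt{-131 - 86343} = \sqrt{-86474} = i \sqrt{86474}$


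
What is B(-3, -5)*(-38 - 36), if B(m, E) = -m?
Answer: -222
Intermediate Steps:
B(-3, -5)*(-38 - 36) = (-1*(-3))*(-38 - 36) = 3*(-74) = -222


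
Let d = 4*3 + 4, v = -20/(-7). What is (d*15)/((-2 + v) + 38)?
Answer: 105/17 ≈ 6.1765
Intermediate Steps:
v = 20/7 (v = -20*(-1/7) = 20/7 ≈ 2.8571)
d = 16 (d = 12 + 4 = 16)
(d*15)/((-2 + v) + 38) = (16*15)/((-2 + 20/7) + 38) = 240/(6/7 + 38) = 240/(272/7) = 240*(7/272) = 105/17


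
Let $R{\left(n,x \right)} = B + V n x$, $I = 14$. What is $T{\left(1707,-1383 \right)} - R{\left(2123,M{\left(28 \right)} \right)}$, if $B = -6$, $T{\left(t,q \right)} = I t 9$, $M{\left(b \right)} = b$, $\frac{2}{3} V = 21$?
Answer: $-1657398$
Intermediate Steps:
$V = \frac{63}{2}$ ($V = \frac{3}{2} \cdot 21 = \frac{63}{2} \approx 31.5$)
$T{\left(t,q \right)} = 126 t$ ($T{\left(t,q \right)} = 14 t 9 = 126 t$)
$R{\left(n,x \right)} = -6 + \frac{63 n x}{2}$
$T{\left(1707,-1383 \right)} - R{\left(2123,M{\left(28 \right)} \right)} = 126 \cdot 1707 - \left(-6 + \frac{63}{2} \cdot 2123 \cdot 28\right) = 215082 - \left(-6 + 1872486\right) = 215082 - 1872480 = -1657398$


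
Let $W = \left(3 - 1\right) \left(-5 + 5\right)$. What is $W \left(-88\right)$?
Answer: $0$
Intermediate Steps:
$W = 0$ ($W = 2 \cdot 0 = 0$)
$W \left(-88\right) = 0 \left(-88\right) = 0$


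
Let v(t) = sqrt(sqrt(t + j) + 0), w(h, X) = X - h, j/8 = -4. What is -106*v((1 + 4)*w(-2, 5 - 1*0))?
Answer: -106*3**(1/4) ≈ -139.50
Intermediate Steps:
j = -32 (j = 8*(-4) = -32)
v(t) = (-32 + t)**(1/4) (v(t) = sqrt(sqrt(t - 32) + 0) = sqrt(sqrt(-32 + t) + 0) = sqrt(sqrt(-32 + t)) = (-32 + t)**(1/4))
-106*v((1 + 4)*w(-2, 5 - 1*0)) = -106*(-32 + (1 + 4)*((5 - 1*0) - 1*(-2)))**(1/4) = -106*(-32 + 5*((5 + 0) + 2))**(1/4) = -106*(-32 + 5*(5 + 2))**(1/4) = -106*(-32 + 5*7)**(1/4) = -106*(-32 + 35)**(1/4) = -106*3**(1/4)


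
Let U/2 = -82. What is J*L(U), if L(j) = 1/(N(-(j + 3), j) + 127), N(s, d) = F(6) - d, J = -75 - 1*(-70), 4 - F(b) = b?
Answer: -5/289 ≈ -0.017301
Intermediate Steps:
U = -164 (U = 2*(-82) = -164)
F(b) = 4 - b
J = -5 (J = -75 + 70 = -5)
N(s, d) = -2 - d (N(s, d) = (4 - 1*6) - d = (4 - 6) - d = -2 - d)
L(j) = 1/(125 - j) (L(j) = 1/((-2 - j) + 127) = 1/(125 - j))
J*L(U) = -(-5)/(-125 - 164) = -(-5)/(-289) = -(-5)*(-1)/289 = -5*1/289 = -5/289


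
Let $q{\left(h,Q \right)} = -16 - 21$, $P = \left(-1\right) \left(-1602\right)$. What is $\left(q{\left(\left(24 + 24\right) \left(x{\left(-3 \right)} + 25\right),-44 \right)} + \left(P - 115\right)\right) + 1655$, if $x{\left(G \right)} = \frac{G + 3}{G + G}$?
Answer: $3105$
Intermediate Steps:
$P = 1602$
$x{\left(G \right)} = \frac{3 + G}{2 G}$
$q{\left(h,Q \right)} = -37$
$\left(q{\left(\left(24 + 24\right) \left(x{\left(-3 \right)} + 25\right),-44 \right)} + \left(P - 115\right)\right) + 1655 = \left(-37 + \left(1602 - 115\right)\right) + 1655 = \left(-37 + 1487\right) + 1655 = 1450 + 1655 = 3105$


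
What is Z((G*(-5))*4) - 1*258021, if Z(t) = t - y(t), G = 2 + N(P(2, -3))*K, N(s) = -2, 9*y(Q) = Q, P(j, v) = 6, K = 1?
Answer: -258021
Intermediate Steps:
y(Q) = Q/9
G = 0 (G = 2 - 2*1 = 2 - 2 = 0)
Z(t) = 8*t/9 (Z(t) = t - t/9 = 8*t/9)
Z((G*(-5))*4) - 1*258021 = 8*((0*(-5))*4)/9 - 1*258021 = 8*(0*4)/9 - 258021 = (8/9)*0 - 258021 = 0 - 258021 = -258021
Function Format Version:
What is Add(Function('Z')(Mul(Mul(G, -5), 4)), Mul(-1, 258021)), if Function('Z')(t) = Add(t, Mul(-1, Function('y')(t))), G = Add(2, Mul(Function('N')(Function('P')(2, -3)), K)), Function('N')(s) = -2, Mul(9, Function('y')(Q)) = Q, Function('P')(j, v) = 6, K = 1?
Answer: -258021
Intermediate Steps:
Function('y')(Q) = Mul(Rational(1, 9), Q)
G = 0 (G = Add(2, Mul(-2, 1)) = Add(2, -2) = 0)
Function('Z')(t) = Mul(Rational(8, 9), t) (Function('Z')(t) = Add(t, Mul(-1, Mul(Rational(1, 9), t))) = Add(t, Mul(Rational(-1, 9), t)) = Mul(Rational(8, 9), t))
Add(Function('Z')(Mul(Mul(G, -5), 4)), Mul(-1, 258021)) = Add(Mul(Rational(8, 9), Mul(Mul(0, -5), 4)), Mul(-1, 258021)) = Add(Mul(Rational(8, 9), Mul(0, 4)), -258021) = Add(Mul(Rational(8, 9), 0), -258021) = Add(0, -258021) = -258021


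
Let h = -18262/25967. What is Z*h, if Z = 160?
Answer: -127040/1129 ≈ -112.52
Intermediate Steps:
h = -794/1129 (h = -18262*1/25967 = -794/1129 ≈ -0.70328)
Z*h = 160*(-794/1129) = -127040/1129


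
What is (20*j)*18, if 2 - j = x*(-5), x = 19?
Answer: 34920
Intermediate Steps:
j = 97 (j = 2 - 19*(-5) = 2 - 1*(-95) = 2 + 95 = 97)
(20*j)*18 = (20*97)*18 = 1940*18 = 34920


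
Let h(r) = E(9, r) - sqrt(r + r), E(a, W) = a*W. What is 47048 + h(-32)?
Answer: 46760 - 8*I ≈ 46760.0 - 8.0*I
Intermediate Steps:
E(a, W) = W*a
h(r) = 9*r - sqrt(2)*sqrt(r) (h(r) = r*9 - sqrt(r + r) = 9*r - sqrt(2*r) = 9*r - sqrt(2)*sqrt(r))
47048 + h(-32) = 47048 + (9*(-32) - sqrt(2)*sqrt(-32)) = 47048 + (-288 - sqrt(2)*4*I*sqrt(2)) = 47048 + (-288 - 8*I) = 46760 - 8*I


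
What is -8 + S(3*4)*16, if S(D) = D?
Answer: 184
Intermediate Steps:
-8 + S(3*4)*16 = -8 + (3*4)*16 = -8 + 12*16 = -8 + 192 = 184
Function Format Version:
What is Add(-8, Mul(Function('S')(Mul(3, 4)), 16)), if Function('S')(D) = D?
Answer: 184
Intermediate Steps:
Add(-8, Mul(Function('S')(Mul(3, 4)), 16)) = Add(-8, Mul(Mul(3, 4), 16)) = Add(-8, Mul(12, 16)) = Add(-8, 192) = 184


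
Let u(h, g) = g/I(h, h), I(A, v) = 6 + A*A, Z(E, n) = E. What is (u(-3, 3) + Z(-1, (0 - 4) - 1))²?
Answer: 16/25 ≈ 0.64000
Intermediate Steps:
I(A, v) = 6 + A²
u(h, g) = g/(6 + h²)
(u(-3, 3) + Z(-1, (0 - 4) - 1))² = (3/(6 + (-3)²) - 1)² = (3/(6 + 9) - 1)² = (3/15 - 1)² = (3*(1/15) - 1)² = (⅕ - 1)² = (-⅘)² = 16/25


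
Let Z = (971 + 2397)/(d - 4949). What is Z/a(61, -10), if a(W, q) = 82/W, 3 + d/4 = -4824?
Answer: -102724/994537 ≈ -0.10329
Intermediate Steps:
d = -19308 (d = -12 + 4*(-4824) = -12 - 19296 = -19308)
Z = -3368/24257 (Z = (971 + 2397)/(-19308 - 4949) = 3368/(-24257) = 3368*(-1/24257) = -3368/24257 ≈ -0.13885)
Z/a(61, -10) = -3368/(24257*(82/61)) = -3368/(24257*(82*(1/61))) = -3368/(24257*82/61) = -3368/24257*61/82 = -102724/994537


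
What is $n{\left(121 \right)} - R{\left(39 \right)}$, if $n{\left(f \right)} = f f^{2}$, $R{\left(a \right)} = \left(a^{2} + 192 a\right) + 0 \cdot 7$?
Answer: $1762552$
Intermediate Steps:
$R{\left(a \right)} = a^{2} + 192 a$ ($R{\left(a \right)} = \left(a^{2} + 192 a\right) + 0 = a^{2} + 192 a$)
$n{\left(f \right)} = f^{3}$
$n{\left(121 \right)} - R{\left(39 \right)} = 121^{3} - 39 \left(192 + 39\right) = 1771561 - 39 \cdot 231 = 1771561 - 9009 = 1762552$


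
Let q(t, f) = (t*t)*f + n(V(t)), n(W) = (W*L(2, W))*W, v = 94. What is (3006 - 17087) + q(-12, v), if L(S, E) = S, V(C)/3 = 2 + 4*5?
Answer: 8167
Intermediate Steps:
V(C) = 66 (V(C) = 3*(2 + 4*5) = 3*(2 + 20) = 3*22 = 66)
n(W) = 2*W**2 (n(W) = (W*2)*W = (2*W)*W = 2*W**2)
q(t, f) = 8712 + f*t**2 (q(t, f) = (t*t)*f + 2*66**2 = t**2*f + 2*4356 = f*t**2 + 8712 = 8712 + f*t**2)
(3006 - 17087) + q(-12, v) = (3006 - 17087) + (8712 + 94*(-12)**2) = -14081 + (8712 + 94*144) = -14081 + (8712 + 13536) = -14081 + 22248 = 8167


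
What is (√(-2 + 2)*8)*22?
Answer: 0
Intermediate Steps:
(√(-2 + 2)*8)*22 = (√0*8)*22 = (0*8)*22 = 0*22 = 0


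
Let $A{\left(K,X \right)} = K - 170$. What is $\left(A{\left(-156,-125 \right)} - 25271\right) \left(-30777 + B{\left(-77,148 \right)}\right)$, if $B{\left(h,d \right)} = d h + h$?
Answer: $1081473250$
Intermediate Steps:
$B{\left(h,d \right)} = h + d h$
$A{\left(K,X \right)} = -170 + K$
$\left(A{\left(-156,-125 \right)} - 25271\right) \left(-30777 + B{\left(-77,148 \right)}\right) = \left(\left(-170 - 156\right) - 25271\right) \left(-30777 - 77 \left(1 + 148\right)\right) = \left(-326 - 25271\right) \left(-30777 - 11473\right) = - 25597 \left(-30777 - 11473\right) = \left(-25597\right) \left(-42250\right) = 1081473250$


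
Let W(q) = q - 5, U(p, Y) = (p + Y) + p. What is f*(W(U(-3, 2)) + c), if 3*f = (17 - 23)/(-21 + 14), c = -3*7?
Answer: -60/7 ≈ -8.5714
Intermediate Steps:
U(p, Y) = Y + 2*p (U(p, Y) = (Y + p) + p = Y + 2*p)
W(q) = -5 + q
c = -21
f = 2/7 (f = ((17 - 23)/(-21 + 14))/3 = (-6/(-7))/3 = (-6*(-1/7))/3 = (1/3)*(6/7) = 2/7 ≈ 0.28571)
f*(W(U(-3, 2)) + c) = 2*((-5 + (2 + 2*(-3))) - 21)/7 = 2*((-5 + (2 - 6)) - 21)/7 = 2*((-5 - 4) - 21)/7 = 2*(-9 - 21)/7 = (2/7)*(-30) = -60/7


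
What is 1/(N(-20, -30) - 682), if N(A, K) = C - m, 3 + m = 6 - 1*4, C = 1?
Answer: -1/680 ≈ -0.0014706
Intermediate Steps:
m = -1 (m = -3 + (6 - 1*4) = -3 + (6 - 4) = -3 + 2 = -1)
N(A, K) = 2 (N(A, K) = 1 - 1*(-1) = 1 + 1 = 2)
1/(N(-20, -30) - 682) = 1/(2 - 682) = 1/(-680) = -1/680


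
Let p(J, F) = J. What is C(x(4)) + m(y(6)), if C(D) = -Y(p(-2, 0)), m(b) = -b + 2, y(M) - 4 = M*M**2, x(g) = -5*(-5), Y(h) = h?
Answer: -216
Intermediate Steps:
x(g) = 25
y(M) = 4 + M**3 (y(M) = 4 + M*M**2 = 4 + M**3)
m(b) = 2 - b
C(D) = 2 (C(D) = -1*(-2) = 2)
C(x(4)) + m(y(6)) = 2 + (2 - (4 + 6**3)) = 2 + (2 - (4 + 216)) = 2 + (2 - 1*220) = 2 + (2 - 220) = 2 - 218 = -216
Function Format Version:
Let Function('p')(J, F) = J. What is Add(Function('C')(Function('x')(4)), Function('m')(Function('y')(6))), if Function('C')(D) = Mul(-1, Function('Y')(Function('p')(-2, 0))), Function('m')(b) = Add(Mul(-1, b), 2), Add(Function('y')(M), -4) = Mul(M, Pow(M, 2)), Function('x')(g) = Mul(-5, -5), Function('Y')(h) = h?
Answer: -216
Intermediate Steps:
Function('x')(g) = 25
Function('y')(M) = Add(4, Pow(M, 3)) (Function('y')(M) = Add(4, Mul(M, Pow(M, 2))) = Add(4, Pow(M, 3)))
Function('m')(b) = Add(2, Mul(-1, b))
Function('C')(D) = 2 (Function('C')(D) = Mul(-1, -2) = 2)
Add(Function('C')(Function('x')(4)), Function('m')(Function('y')(6))) = Add(2, Add(2, Mul(-1, Add(4, Pow(6, 3))))) = Add(2, Add(2, Mul(-1, Add(4, 216)))) = Add(2, Add(2, Mul(-1, 220))) = Add(2, Add(2, -220)) = Add(2, -218) = -216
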